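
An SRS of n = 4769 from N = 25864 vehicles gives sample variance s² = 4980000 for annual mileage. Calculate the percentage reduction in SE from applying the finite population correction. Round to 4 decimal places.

9.6887

f = n/N = 4769/25864 = 0.18438757.
SE_no-fpc = √(s²/n) = 32.314766; SE_fpc = √((1−f)s²/n) = 29.183873.
Ratio = √(1−f) = 0.90311264. Reduction = 100·(1 − 0.90311264) = 9.6887%.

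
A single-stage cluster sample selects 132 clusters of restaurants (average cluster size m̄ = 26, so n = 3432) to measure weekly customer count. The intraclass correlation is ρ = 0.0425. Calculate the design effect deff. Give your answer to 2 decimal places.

deff = 1 + (26 − 1)·0.0425 = 1 + 1.0625 = 2.0625.

2.06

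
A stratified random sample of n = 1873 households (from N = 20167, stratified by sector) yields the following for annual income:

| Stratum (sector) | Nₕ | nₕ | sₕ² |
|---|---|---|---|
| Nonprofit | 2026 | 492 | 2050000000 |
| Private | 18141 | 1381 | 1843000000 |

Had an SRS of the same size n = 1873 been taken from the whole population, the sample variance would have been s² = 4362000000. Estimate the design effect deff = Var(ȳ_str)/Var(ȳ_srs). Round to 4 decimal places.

0.4873

Var(ȳ_str) = Σ Wₕ²(1−fₕ)sₕ²/nₕ with Wₕ = Nₕ/20167:
  Nonprofit: (2026/20167)²·(1−492/2026)·2050000000/492 = 31839.846
  Private: (18141/20167)²·(1−1381/18141)·1843000000/1381 = 997663.99
  → Var(ȳ_str) = 1.0295038 × 10^6.
Var(ȳ_srs) = (1 − 1873/20167)·4362000000/1873 = 2.1125902 × 10^6.
deff = (1.0295038 × 10^6) / (2.1125902 × 10^6) = 0.4873.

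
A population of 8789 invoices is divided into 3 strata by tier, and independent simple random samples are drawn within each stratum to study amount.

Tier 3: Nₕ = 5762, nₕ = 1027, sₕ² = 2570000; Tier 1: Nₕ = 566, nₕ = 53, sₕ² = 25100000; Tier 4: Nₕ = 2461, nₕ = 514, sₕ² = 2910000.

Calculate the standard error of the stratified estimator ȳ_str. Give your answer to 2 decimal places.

54.91

Var(ȳ_str) = Σₕ Wₕ²(1 − fₕ)sₕ²/nₕ with Wₕ = Nₕ/N, N = 8789.
Tier 3: Wₕ = 0.65559222; term = 0.65559222²·(1 − 0.17823672)·2570000/1027 = 883.84679.
Tier 1: Wₕ = 0.06439868; term = 0.06439868²·(1 − 0.09363958)·25100000/53 = 1780.1341.
Tier 4: Wₕ = 0.28000910; term = 0.28000910²·(1 − 0.20885819)·2910000/514 = 351.17897.
Sum = 3015.1599.
SE = √(3015.1599) = 54.91.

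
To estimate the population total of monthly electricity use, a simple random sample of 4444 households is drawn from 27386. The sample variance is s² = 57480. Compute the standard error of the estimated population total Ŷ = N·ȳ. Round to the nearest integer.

90147

Var(Ŷ) = N²·Var(ȳ) = N²·(1 − n/N)·s²/n.
f = 4444/27386 = 0.16227269; Var(ȳ) = 0.83772731·57480/4444 = 10.835411.
Var(Ŷ) = 27386² · 10.835411 = 8.1264824 × 10^9.
SE(Ŷ) = √(8.1264824 × 10^9) = 90147.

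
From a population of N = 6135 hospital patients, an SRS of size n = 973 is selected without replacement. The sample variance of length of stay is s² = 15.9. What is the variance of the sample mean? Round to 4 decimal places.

Under SRS without replacement, Var(ȳ) = (1 − f)·s²/n with f = n/N = 973/6135 = 0.15859821.
Var(ȳ) = (1 − 0.15859821)·15.9/973 = 0.84140179·0.016341213 = 0.013749526.

0.0137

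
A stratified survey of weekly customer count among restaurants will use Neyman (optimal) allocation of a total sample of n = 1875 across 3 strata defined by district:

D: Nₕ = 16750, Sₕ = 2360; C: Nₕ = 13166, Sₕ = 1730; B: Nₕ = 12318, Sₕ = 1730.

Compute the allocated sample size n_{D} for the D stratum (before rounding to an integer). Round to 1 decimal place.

886.4

Neyman allocation: nₕ = n·NₕSₕ / Σⱼ NⱼSⱼ.
Σ NⱼSⱼ = 16750·2360 + 13166·1730 + 12318·1730 = 8.361732 × 10^7.
n_{D} = 1875·16750·2360 / (8.361732 × 10^7) = 886.4.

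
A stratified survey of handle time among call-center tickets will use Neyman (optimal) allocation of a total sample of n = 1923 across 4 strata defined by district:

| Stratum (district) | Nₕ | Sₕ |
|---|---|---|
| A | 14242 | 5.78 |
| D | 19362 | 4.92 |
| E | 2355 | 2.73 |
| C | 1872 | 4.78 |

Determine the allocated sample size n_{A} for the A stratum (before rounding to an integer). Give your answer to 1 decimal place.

Neyman allocation: nₕ = n·NₕSₕ / Σⱼ NⱼSⱼ.
Σ NⱼSⱼ = 14242·5.78 + 19362·4.92 + 2355·2.73 + 1872·4.78 = 192957.11.
n_{A} = 1923·14242·5.78 / 192957.11 = 820.4.

820.4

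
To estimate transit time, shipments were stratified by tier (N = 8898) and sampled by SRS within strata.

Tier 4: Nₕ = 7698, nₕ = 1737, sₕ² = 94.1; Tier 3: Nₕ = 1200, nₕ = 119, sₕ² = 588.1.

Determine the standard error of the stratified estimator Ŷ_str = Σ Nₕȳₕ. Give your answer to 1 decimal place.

2982.7

Var(Ŷ_str) = Σₕ Nₕ²(1 − fₕ)sₕ²/nₕ.
Tier 4: 7698²·(1 − 1737/7698)·94.1/1737 = 2.4859182 × 10^6.
Tier 3: 1200²·(1 − 119/1200)·588.1/119 = 6.4107842 × 10^6.
Sum = 8.8967024 × 10^6.
SE = √(8.8967024 × 10^6) = 2982.7.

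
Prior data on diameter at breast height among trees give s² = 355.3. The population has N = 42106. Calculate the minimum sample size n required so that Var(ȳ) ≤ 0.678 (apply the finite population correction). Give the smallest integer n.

Without fpc, n₀ = s²/D = 355.3/0.678 = 524.0413.
With fpc, (1 − n/N)·s²/n ≤ D requires n ≥ n₀/(1 + n₀/N) = 524.0413/(1 + 524.0413/42106) = 517.5994.
Rounding up, n = 518.

518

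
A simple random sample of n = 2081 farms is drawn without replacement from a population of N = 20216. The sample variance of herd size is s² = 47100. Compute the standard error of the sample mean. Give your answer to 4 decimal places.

Under SRS without replacement, Var(ȳ) = (1 − f)·s²/n with f = n/N = 2081/20216 = 0.10293827.
Var(ȳ) = (1 − 0.10293827)·47100/2081 = 0.89706173·22.633349 = 20.303512.
SE(ȳ) = √(20.303512) = 4.5059.

4.5059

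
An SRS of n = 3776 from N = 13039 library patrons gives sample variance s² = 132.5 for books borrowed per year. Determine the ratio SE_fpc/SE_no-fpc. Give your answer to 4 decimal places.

f = n/N = 3776/13039 = 0.28959276.
SE_no-fpc = √(s²/n) = 0.18732336; SE_fpc = √((1−f)s²/n) = 0.15788673.
Ratio = √(1−f) = 0.84285660.

0.8429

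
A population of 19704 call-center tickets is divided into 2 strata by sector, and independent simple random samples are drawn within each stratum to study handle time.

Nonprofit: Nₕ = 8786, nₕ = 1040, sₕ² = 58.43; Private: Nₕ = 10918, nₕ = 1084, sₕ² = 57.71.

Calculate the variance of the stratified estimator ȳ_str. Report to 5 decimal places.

Var(ȳ_str) = Σₕ Wₕ²(1 − fₕ)sₕ²/nₕ with Wₕ = Nₕ/N, N = 19704.
Nonprofit: Wₕ = 0.44589931; term = 0.44589931²·(1 − 0.11837013)·58.43/1040 = 0.0098483266.
Private: Wₕ = 0.55410069; term = 0.55410069²·(1 − 0.09928558)·57.71/1084 = 0.01472266.
Sum = 0.024570987.

0.02457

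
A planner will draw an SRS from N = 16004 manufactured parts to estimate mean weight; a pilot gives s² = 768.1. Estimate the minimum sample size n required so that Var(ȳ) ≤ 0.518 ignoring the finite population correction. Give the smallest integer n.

1483

Without fpc, n₀ = s²/D = 768.1/0.518 = 1482.8185.
Rounding up, n = 1483.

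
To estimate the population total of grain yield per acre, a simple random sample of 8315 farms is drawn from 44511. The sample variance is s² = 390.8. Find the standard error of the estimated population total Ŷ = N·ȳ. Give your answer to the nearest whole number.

Var(Ŷ) = N²·Var(ȳ) = N²·(1 − n/N)·s²/n.
f = 8315/44511 = 0.18680776; Var(ȳ) = 0.81319224·390.8/8315 = 0.038219547.
Var(Ŷ) = 44511² · 0.038219547 = 7.572168 × 10^7.
SE(Ŷ) = √(7.572168 × 10^7) = 8702.

8702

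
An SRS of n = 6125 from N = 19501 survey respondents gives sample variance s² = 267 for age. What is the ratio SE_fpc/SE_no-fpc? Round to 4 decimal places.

0.8282

f = n/N = 6125/19501 = 0.31408646.
SE_no-fpc = √(s²/n) = 0.20878658; SE_fpc = √((1−f)s²/n) = 0.17291683.
Ratio = √(1−f) = 0.82819898.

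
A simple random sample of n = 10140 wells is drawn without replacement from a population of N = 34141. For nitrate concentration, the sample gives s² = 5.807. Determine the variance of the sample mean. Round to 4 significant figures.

Under SRS without replacement, Var(ȳ) = (1 − f)·s²/n with f = n/N = 10140/34141 = 0.29700360.
Var(ȳ) = (1 − 0.29700360)·5.807/10140 = 0.70299640·5.7268245 × 10^-4 = 4.025937 × 10^-4.

4.026 × 10^-4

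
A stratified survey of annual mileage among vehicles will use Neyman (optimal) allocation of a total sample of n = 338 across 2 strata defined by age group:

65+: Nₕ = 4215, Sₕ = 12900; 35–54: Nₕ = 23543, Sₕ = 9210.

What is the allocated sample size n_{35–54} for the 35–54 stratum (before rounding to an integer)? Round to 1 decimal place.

Neyman allocation: nₕ = n·NₕSₕ / Σⱼ NⱼSⱼ.
Σ NⱼSⱼ = 4215·12900 + 23543·9210 = 2.7120453 × 10^8.
n_{35–54} = 338·23543·9210 / (2.7120453 × 10^8) = 270.2.

270.2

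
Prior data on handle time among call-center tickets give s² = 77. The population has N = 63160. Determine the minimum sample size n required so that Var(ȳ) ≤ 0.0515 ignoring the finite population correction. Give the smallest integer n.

1496

Without fpc, n₀ = s²/D = 77/0.0515 = 1495.1456.
Rounding up, n = 1496.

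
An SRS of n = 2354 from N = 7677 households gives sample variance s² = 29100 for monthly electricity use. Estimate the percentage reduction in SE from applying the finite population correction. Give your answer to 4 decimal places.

f = n/N = 2354/7677 = 0.30663019.
SE_no-fpc = √(s²/n) = 3.5159547; SE_fpc = √((1−f)s²/n) = 2.9276943.
Ratio = √(1−f) = 0.83268830. Reduction = 100·(1 − 0.83268830) = 16.7312%.

16.7312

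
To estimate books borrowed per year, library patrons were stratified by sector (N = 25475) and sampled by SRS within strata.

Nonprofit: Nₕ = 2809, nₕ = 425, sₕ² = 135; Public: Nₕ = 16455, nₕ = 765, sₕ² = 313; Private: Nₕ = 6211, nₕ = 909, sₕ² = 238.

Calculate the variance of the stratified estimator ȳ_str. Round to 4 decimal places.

Var(ȳ_str) = Σₕ Wₕ²(1 − fₕ)sₕ²/nₕ with Wₕ = Nₕ/N, N = 25475.
Nonprofit: Wₕ = 0.11026497; term = 0.11026497²·(1 − 0.15129939)·135/425 = 0.0032777396.
Public: Wₕ = 0.64592738; term = 0.64592738²·(1 − 0.04649043)·313/765 = 0.16277037.
Private: Wₕ = 0.24380765; term = 0.24380765²·(1 − 0.14635324)·238/909 = 0.013285746.
Sum = 0.17933386.

0.1793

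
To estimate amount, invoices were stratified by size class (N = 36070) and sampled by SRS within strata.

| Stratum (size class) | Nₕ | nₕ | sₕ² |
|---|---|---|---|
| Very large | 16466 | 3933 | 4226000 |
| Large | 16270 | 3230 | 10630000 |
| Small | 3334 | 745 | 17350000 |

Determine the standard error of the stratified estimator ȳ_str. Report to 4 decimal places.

29.3531

Var(ȳ_str) = Σₕ Wₕ²(1 − fₕ)sₕ²/nₕ with Wₕ = Nₕ/N, N = 36070.
Very large: Wₕ = 0.45650125; term = 0.45650125²·(1 − 0.23885582)·4226000/3933 = 170.43407.
Large: Wₕ = 0.45106737; term = 0.45106737²·(1 − 0.19852489)·10630000/3230 = 536.66541.
Small: Wₕ = 0.09243138; term = 0.09243138²·(1 − 0.22345531)·17350000/745 = 154.50715.
Sum = 861.60663.
SE = √(861.60663) = 29.3531.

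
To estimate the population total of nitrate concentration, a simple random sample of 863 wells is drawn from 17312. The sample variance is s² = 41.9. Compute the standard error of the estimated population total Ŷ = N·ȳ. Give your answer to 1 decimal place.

3718.3

Var(Ŷ) = N²·Var(ȳ) = N²·(1 − n/N)·s²/n.
f = 863/17312 = 0.04984982; Var(ȳ) = 0.95015018·41.9/863 = 0.046131278.
Var(Ŷ) = 17312² · 0.046131278 = 1.3825791 × 10^7.
SE(Ŷ) = √(1.3825791 × 10^7) = 3718.3.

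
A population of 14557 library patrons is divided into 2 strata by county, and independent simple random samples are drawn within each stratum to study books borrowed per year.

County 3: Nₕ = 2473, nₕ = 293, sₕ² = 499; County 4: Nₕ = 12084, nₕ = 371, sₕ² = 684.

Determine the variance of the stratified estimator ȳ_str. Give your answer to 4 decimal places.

1.2748

Var(ȳ_str) = Σₕ Wₕ²(1 − fₕ)sₕ²/nₕ with Wₕ = Nₕ/N, N = 14557.
County 3: Wₕ = 0.16988390; term = 0.16988390²·(1 − 0.11847958)·499/293 = 0.043328113.
County 4: Wₕ = 0.83011610; term = 0.83011610²·(1 − 0.03070175)·684/371 = 1.2314514.
Sum = 1.2747795.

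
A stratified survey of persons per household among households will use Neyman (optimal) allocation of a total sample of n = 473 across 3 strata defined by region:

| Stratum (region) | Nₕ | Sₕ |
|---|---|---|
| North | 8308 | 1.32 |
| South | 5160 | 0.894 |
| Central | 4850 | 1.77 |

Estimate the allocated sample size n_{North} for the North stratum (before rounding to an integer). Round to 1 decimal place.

Neyman allocation: nₕ = n·NₕSₕ / Σⱼ NⱼSⱼ.
Σ NⱼSⱼ = 8308·1.32 + 5160·0.894 + 4850·1.77 = 24164.1.
n_{North} = 473·8308·1.32 / 24164.1 = 214.7.

214.7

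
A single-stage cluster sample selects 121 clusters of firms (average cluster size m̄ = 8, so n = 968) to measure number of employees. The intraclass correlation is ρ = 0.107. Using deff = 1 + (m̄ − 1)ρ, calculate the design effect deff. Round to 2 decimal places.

deff = 1 + (8 − 1)·0.107 = 1 + 0.749 = 1.749.

1.75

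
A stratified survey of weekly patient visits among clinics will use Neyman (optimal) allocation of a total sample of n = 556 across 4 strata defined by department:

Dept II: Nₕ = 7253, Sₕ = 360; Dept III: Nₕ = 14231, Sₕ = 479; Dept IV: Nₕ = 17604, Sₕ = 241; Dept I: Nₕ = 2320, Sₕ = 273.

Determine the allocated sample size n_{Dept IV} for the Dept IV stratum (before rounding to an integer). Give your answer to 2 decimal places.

164.91

Neyman allocation: nₕ = n·NₕSₕ / Σⱼ NⱼSⱼ.
Σ NⱼSⱼ = 7253·360 + 14231·479 + 17604·241 + 2320·273 = 1.4303653 × 10^7.
n_{Dept IV} = 556·17604·241 / (1.4303653 × 10^7) = 164.91.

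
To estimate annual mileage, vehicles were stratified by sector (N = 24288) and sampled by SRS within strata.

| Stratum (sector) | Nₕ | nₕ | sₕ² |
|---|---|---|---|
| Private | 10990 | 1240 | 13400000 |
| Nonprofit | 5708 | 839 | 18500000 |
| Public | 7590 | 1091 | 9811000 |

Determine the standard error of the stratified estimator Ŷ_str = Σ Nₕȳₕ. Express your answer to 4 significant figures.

1.488 × 10^6

Var(Ŷ_str) = Σₕ Nₕ²(1 − fₕ)sₕ²/nₕ.
Private: 10990²·(1 − 1240/10990)·13400000/1240 = 1.1579383 × 10^12.
Nonprofit: 5708²·(1 − 839/5708)·18500000/839 = 6.1282081 × 10^11.
Public: 7590²·(1 − 1091/7590)·9811000/1091 = 4.4358499 × 10^11.
Sum = 2.2143441 × 10^12.
SE = √(2.2143441 × 10^12) = 1.488 × 10^6.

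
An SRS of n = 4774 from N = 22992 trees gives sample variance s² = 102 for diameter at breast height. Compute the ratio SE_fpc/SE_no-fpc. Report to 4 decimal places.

f = n/N = 4774/22992 = 0.20763744.
SE_no-fpc = √(s²/n) = 0.14617021; SE_fpc = √((1−f)s²/n) = 0.13011305.
Ratio = √(1−f) = 0.89014749.

0.8901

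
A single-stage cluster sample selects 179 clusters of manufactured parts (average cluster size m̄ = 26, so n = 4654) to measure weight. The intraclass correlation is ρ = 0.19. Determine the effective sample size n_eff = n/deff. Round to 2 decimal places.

809.39

deff = 1 + (26 − 1)·0.19 = 1 + 4.75 = 5.75.
n_eff = 4654 / 5.75 = 809.39.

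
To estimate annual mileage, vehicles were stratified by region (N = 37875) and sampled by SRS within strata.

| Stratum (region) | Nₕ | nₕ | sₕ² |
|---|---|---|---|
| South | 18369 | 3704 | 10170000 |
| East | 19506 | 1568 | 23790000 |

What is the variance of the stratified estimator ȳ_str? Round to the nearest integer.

4216

Var(ȳ_str) = Σₕ Wₕ²(1 − fₕ)sₕ²/nₕ with Wₕ = Nₕ/N, N = 37875.
South: Wₕ = 0.48499010; term = 0.48499010²·(1 − 0.20164407)·10170000/3704 = 515.59925.
East: Wₕ = 0.51500990; term = 0.51500990²·(1 − 0.08038552)·23790000/1568 = 3700.7124.
Sum = 4216.3117.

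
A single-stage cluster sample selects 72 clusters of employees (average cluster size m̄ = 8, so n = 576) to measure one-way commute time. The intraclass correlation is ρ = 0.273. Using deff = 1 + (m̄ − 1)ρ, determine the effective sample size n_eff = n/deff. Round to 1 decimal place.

deff = 1 + (8 − 1)·0.273 = 1 + 1.911 = 2.911.
n_eff = 576 / 2.911 = 197.9.

197.9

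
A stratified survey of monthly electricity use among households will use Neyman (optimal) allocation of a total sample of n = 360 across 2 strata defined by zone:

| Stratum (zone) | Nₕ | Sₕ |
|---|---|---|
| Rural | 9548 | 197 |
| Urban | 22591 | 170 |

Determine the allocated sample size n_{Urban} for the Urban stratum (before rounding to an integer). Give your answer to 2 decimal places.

241.65

Neyman allocation: nₕ = n·NₕSₕ / Σⱼ NⱼSⱼ.
Σ NⱼSⱼ = 9548·197 + 22591·170 = 5.721426 × 10^6.
n_{Urban} = 360·22591·170 / (5.721426 × 10^6) = 241.65.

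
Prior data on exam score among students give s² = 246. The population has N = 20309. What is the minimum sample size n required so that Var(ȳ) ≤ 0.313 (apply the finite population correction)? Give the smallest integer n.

757

Without fpc, n₀ = s²/D = 246/0.313 = 785.9425.
With fpc, (1 − n/N)·s²/n ≤ D requires n ≥ n₀/(1 + n₀/N) = 785.9425/(1 + 785.9425/20309) = 756.6603.
Rounding up, n = 757.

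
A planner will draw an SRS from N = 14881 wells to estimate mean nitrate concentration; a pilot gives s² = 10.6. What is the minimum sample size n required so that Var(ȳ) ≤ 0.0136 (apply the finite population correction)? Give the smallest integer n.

741

Without fpc, n₀ = s²/D = 10.6/0.0136 = 779.4118.
With fpc, (1 − n/N)·s²/n ≤ D requires n ≥ n₀/(1 + n₀/N) = 779.4118/(1 + 779.4118/14881) = 740.6208.
Rounding up, n = 741.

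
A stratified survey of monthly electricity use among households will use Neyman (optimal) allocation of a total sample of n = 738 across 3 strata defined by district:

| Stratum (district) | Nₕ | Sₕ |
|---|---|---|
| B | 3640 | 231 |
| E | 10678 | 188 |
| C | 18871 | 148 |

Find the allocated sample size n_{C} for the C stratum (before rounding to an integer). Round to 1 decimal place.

Neyman allocation: nₕ = n·NₕSₕ / Σⱼ NⱼSⱼ.
Σ NⱼSⱼ = 3640·231 + 10678·188 + 18871·148 = 5.641212 × 10^6.
n_{C} = 738·18871·148 / (5.641212 × 10^6) = 365.4.

365.4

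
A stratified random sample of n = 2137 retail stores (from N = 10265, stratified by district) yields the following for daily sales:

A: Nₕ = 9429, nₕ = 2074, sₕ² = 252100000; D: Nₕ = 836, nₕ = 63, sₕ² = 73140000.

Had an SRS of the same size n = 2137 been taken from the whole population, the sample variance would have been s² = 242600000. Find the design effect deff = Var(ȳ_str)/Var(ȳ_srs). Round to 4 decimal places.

0.9692

Var(ȳ_str) = Σ Wₕ²(1−fₕ)sₕ²/nₕ with Wₕ = Nₕ/10265:
  A: (9429/10265)²·(1−2074/9429)·252100000/2074 = 80000.831
  D: (836/10265)²·(1−63/836)·73140000/63 = 7120.0373
  → Var(ȳ_str) = 87120.868.
Var(ȳ_srs) = (1 − 2137/10265)·242600000/2137 = 89889.924.
deff = 87120.868 / 89889.924 = 0.9692.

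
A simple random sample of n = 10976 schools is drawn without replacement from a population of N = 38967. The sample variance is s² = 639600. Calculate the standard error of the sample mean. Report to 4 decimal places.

6.4698

Under SRS without replacement, Var(ȳ) = (1 − f)·s²/n with f = n/N = 10976/38967 = 0.28167424.
Var(ȳ) = (1 − 0.28167424)·639600/10976 = 0.71832576·58.272595 = 41.858706.
SE(ȳ) = √(41.858706) = 6.4698.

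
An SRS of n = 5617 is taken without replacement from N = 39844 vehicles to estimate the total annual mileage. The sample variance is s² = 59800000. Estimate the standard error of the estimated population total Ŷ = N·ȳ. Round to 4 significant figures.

Var(Ŷ) = N²·Var(ȳ) = N²·(1 − n/N)·s²/n.
f = 5617/39844 = 0.14097480; Var(ȳ) = 0.85902520·59800000/5617 = 9145.3991.
Var(Ŷ) = 39844² · 9145.3991 = 1.4518727 × 10^13.
SE(Ŷ) = √(1.4518727 × 10^13) = 3.810 × 10^6.

3.810 × 10^6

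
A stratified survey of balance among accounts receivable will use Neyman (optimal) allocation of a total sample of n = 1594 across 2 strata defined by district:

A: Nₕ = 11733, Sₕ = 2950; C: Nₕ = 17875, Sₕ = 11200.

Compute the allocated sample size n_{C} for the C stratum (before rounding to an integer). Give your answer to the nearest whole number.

1359

Neyman allocation: nₕ = n·NₕSₕ / Σⱼ NⱼSⱼ.
Σ NⱼSⱼ = 11733·2950 + 17875·11200 = 2.3481235 × 10^8.
n_{C} = 1594·17875·11200 / (2.3481235 × 10^8) = 1359.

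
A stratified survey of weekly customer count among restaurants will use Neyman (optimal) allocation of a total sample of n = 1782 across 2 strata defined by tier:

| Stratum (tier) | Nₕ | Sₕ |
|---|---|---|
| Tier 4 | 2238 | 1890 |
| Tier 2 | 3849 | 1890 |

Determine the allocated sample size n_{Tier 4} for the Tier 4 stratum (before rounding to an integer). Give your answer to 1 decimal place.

655.2

Neyman allocation: nₕ = n·NₕSₕ / Σⱼ NⱼSⱼ.
Σ NⱼSⱼ = 2238·1890 + 3849·1890 = 1.150443 × 10^7.
n_{Tier 4} = 1782·2238·1890 / (1.150443 × 10^7) = 655.2.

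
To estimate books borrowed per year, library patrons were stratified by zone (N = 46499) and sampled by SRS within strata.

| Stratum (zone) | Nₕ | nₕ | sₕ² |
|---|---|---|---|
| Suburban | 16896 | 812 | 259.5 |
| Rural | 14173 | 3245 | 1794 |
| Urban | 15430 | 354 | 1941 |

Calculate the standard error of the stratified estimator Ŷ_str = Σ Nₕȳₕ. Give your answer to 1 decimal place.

38052.0

Var(Ŷ_str) = Σₕ Nₕ²(1 − fₕ)sₕ²/nₕ.
Suburban: 16896²·(1 − 812/16896)·259.5/812 = 8.6847895 × 10^7.
Rural: 14173²·(1 − 3245/14173)·1794/3245 = 8.5626898 × 10^7.
Urban: 15430²·(1 − 354/15430)·1941/354 = 1.275482 × 10^9.
Sum = 1.4479568 × 10^9.
SE = √(1.4479568 × 10^9) = 38052.0.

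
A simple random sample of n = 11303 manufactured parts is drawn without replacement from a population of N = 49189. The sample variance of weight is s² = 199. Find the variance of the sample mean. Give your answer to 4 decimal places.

0.0136

Under SRS without replacement, Var(ȳ) = (1 − f)·s²/n with f = n/N = 11303/49189 = 0.22978715.
Var(ȳ) = (1 − 0.22978715)·199/11303 = 0.77021285·0.017605945 = 0.013560325.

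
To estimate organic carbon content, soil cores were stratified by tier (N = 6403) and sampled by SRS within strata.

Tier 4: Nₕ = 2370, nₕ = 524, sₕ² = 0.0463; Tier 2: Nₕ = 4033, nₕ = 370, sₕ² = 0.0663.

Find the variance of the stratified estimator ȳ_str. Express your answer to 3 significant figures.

7.40 × 10^-5

Var(ȳ_str) = Σₕ Wₕ²(1 − fₕ)sₕ²/nₕ with Wₕ = Nₕ/N, N = 6403.
Tier 4: Wₕ = 0.37013900; term = 0.37013900²·(1 − 0.22109705)·0.0463/524 = 9.4289372 × 10^-6.
Tier 2: Wₕ = 0.62986100; term = 0.62986100²·(1 − 0.09174312)·0.0663/370 = 6.4566901 × 10^-5.
Sum = 7.3995838 × 10^-5.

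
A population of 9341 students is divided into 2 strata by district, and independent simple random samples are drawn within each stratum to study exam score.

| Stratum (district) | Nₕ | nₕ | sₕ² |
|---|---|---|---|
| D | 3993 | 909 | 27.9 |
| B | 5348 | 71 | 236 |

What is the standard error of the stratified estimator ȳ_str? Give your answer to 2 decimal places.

Var(ȳ_str) = Σₕ Wₕ²(1 − fₕ)sₕ²/nₕ with Wₕ = Nₕ/N, N = 9341.
D: Wₕ = 0.42747029; term = 0.42747029²·(1 − 0.22764838)·27.9/909 = 0.0043317886.
B: Wₕ = 0.57252971; term = 0.57252971²·(1 − 0.01327599)·236/71 = 1.0750914.
Sum = 1.0794232.
SE = √(1.0794232) = 1.04.

1.04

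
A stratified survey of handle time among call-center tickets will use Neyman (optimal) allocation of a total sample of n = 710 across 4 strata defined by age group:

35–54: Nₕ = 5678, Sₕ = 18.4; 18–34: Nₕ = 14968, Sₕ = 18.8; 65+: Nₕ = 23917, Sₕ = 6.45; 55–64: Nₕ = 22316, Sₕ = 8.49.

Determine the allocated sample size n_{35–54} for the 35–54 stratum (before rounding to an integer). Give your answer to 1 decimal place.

101.7

Neyman allocation: nₕ = n·NₕSₕ / Σⱼ NⱼSⱼ.
Σ NⱼSⱼ = 5678·18.4 + 14968·18.8 + 23917·6.45 + 22316·8.49 = 729601.09.
n_{35–54} = 710·5678·18.4 / 729601.09 = 101.7.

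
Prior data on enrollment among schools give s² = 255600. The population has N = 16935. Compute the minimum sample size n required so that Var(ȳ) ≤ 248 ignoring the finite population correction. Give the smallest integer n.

Without fpc, n₀ = s²/D = 255600/248 = 1030.6452.
Rounding up, n = 1031.

1031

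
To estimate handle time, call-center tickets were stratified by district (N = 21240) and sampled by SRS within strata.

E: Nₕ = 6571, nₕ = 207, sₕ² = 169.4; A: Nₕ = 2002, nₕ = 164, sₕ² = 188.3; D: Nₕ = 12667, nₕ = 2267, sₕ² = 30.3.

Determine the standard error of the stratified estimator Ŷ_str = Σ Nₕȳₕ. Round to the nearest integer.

Var(Ŷ_str) = Σₕ Nₕ²(1 − fₕ)sₕ²/nₕ.
E: 6571²·(1 − 207/6571)·169.4/207 = 3.4221946 × 10^7.
A: 2002²·(1 − 164/2002)·188.3/164 = 4.2248963 × 10^6.
D: 12667²·(1 − 2267/12667)·30.3/2267 = 1.7607521 × 10^6.
Sum = 4.0207594 × 10^7.
SE = √(4.0207594 × 10^7) = 6341.

6341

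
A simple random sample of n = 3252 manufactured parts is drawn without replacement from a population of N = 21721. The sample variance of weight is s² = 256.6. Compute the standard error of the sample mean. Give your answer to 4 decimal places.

Under SRS without replacement, Var(ȳ) = (1 − f)·s²/n with f = n/N = 3252/21721 = 0.14971686.
Var(ȳ) = (1 − 0.14971686)·256.6/3252 = 0.85028314·0.078905289 = 0.067091837.
SE(ȳ) = √(0.067091837) = 0.2590.

0.2590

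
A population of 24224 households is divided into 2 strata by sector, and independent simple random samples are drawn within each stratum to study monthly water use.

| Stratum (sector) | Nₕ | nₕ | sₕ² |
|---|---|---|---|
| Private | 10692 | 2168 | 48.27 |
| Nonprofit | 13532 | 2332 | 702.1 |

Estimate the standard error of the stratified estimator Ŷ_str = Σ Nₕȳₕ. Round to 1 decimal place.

Var(Ŷ_str) = Σₕ Nₕ²(1 − fₕ)sₕ²/nₕ.
Private: 10692²·(1 − 2168/10692)·48.27/2168 = 2.0291792 × 10^6.
Nonprofit: 13532²·(1 − 2332/13532)·702.1/2332 = 4.5629997 × 10^7.
Sum = 4.7659176 × 10^7.
SE = √(4.7659176 × 10^7) = 6903.6.

6903.6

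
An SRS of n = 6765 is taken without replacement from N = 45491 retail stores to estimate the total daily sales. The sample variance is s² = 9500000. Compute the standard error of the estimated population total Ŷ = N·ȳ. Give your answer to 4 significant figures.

Var(Ŷ) = N²·Var(ȳ) = N²·(1 − n/N)·s²/n.
f = 6765/45491 = 0.14871073; Var(ȳ) = 0.85128927·9500000/6765 = 1195.4543.
Var(Ŷ) = 45491² · 1195.4543 = 2.4739103 × 10^12.
SE(Ŷ) = √(2.4739103 × 10^12) = 1.573 × 10^6.

1.573 × 10^6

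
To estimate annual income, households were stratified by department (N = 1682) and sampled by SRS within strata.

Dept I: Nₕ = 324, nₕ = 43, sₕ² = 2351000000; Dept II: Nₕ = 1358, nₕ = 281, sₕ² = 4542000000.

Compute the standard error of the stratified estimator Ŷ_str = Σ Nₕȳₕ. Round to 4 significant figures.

Var(Ŷ_str) = Σₕ Nₕ²(1 − fₕ)sₕ²/nₕ.
Dept I: 324²·(1 − 43/324)·2351000000/43 = 4.9777778 × 10^12.
Dept II: 1358²·(1 − 281/1358)·4542000000/281 = 2.364048 × 10^13.
Sum = 2.8618258 × 10^13.
SE = √(2.8618258 × 10^13) = 5.350 × 10^6.

5.350 × 10^6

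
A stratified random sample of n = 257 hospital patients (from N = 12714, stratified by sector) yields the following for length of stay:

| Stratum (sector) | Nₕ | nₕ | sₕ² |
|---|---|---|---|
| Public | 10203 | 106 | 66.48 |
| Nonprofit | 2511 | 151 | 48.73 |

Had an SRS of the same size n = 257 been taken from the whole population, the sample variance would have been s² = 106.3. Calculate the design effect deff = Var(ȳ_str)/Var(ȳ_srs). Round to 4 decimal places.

Var(ȳ_str) = Σ Wₕ²(1−fₕ)sₕ²/nₕ with Wₕ = Nₕ/12714:
  Public: (10203/12714)²·(1−106/10203)·66.48/106 = 0.39970628
  Nonprofit: (2511/12714)²·(1−151/2511)·48.73/151 = 0.011830791
  → Var(ȳ_str) = 0.41153707.
Var(ȳ_srs) = (1 − 257/12714)·106.3/257 = 0.40525782.
deff = 0.41153707 / 0.40525782 = 1.0155.

1.0155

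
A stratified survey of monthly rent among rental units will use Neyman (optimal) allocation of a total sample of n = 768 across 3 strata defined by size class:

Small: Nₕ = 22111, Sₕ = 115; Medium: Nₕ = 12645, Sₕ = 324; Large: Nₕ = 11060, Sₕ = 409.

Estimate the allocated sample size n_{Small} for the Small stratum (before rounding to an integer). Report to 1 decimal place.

174.9

Neyman allocation: nₕ = n·NₕSₕ / Σⱼ NⱼSⱼ.
Σ NⱼSⱼ = 22111·115 + 12645·324 + 11060·409 = 1.1163285 × 10^7.
n_{Small} = 768·22111·115 / (1.1163285 × 10^7) = 174.9.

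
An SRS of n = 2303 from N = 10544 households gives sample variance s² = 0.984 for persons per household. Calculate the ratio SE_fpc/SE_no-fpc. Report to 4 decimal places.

0.8841

f = n/N = 2303/10544 = 0.21841806.
SE_no-fpc = √(s²/n) = 0.020670481; SE_fpc = √((1−f)s²/n) = 0.018274177.
Ratio = √(1−f) = 0.88407123.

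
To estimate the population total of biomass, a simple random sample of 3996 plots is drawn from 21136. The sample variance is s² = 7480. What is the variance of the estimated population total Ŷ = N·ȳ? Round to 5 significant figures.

Var(Ŷ) = N²·Var(ȳ) = N²·(1 − n/N)·s²/n.
f = 3996/21136 = 0.18906132; Var(ȳ) = 0.81093868·7480/3996 = 1.5179733.
Var(Ŷ) = 21136² · 1.5179733 = 6.7812497 × 10^8.

6.7812 × 10^8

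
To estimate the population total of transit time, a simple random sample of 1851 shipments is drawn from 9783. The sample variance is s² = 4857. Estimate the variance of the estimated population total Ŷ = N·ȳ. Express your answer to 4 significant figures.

Var(Ŷ) = N²·Var(ȳ) = N²·(1 − n/N)·s²/n.
f = 1851/9783 = 0.18920577; Var(ȳ) = 0.81079423·4857/1851 = 2.1275136.
Var(Ŷ) = 9783² · 2.1275136 = 2.0361813 × 10^8.

2.036 × 10^8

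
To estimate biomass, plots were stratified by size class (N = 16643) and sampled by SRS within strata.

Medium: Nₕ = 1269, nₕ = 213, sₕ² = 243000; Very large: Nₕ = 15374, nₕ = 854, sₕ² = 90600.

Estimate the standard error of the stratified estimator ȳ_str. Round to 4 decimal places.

Var(ȳ_str) = Σₕ Wₕ²(1 − fₕ)sₕ²/nₕ with Wₕ = Nₕ/N, N = 16643.
Medium: Wₕ = 0.07624827; term = 0.07624827²·(1 − 0.16784870)·243000/213 = 5.5193633.
Very large: Wₕ = 0.92375173; term = 0.92375173²·(1 − 0.05554833)·90600/854 = 85.498913.
Sum = 91.018276.
SE = √(91.018276) = 9.5403.

9.5403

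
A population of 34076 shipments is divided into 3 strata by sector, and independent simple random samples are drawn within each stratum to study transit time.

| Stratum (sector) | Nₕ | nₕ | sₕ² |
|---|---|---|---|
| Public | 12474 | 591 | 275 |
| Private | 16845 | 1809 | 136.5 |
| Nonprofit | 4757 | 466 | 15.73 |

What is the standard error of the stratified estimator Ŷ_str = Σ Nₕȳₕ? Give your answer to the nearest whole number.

9422

Var(Ŷ_str) = Σₕ Nₕ²(1 − fₕ)sₕ²/nₕ.
Public: 12474²·(1 − 591/12474)·275/591 = 6.8972672 × 10^7.
Private: 16845²·(1 − 1809/16845)·136.5/1809 = 1.9111616 × 10^7.
Nonprofit: 4757²·(1 − 466/4757)·15.73/466 = 689024.19.
Sum = 8.8773312 × 10^7.
SE = √(8.8773312 × 10^7) = 9422.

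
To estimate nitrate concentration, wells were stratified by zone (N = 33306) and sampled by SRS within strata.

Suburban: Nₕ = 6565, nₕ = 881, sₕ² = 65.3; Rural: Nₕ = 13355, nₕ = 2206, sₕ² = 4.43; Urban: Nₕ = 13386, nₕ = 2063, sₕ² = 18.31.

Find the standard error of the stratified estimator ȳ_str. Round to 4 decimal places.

Var(ȳ_str) = Σₕ Wₕ²(1 − fₕ)sₕ²/nₕ with Wₕ = Nₕ/N, N = 33306.
Suburban: Wₕ = 0.19711163; term = 0.19711163²·(1 − 0.13419650)·65.3/881 = 0.0024933378.
Rural: Wₕ = 0.40097880; term = 0.40097880²·(1 − 0.16518158)·4.43/2206 = 2.6954611 × 10^-4.
Urban: Wₕ = 0.40190957; term = 0.40190957²·(1 − 0.15411624)·18.31/2063 = 0.0012127087.
Sum = 0.0039755926.
SE = √(0.0039755926) = 0.0631.

0.0631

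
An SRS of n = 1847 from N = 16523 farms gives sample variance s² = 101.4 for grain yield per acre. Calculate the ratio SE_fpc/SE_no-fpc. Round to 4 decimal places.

f = n/N = 1847/16523 = 0.11178357.
SE_no-fpc = √(s²/n) = 0.23430714; SE_fpc = √((1−f)s²/n) = 0.22082332.
Ratio = √(1−f) = 0.94245235.

0.9425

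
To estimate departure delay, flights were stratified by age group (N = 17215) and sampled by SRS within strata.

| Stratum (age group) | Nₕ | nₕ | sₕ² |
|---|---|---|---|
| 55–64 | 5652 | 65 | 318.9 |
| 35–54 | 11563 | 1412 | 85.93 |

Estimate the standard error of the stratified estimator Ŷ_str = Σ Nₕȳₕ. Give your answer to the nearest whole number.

Var(Ŷ_str) = Σₕ Nₕ²(1 − fₕ)sₕ²/nₕ.
55–64: 5652²·(1 − 65/5652)·318.9/65 = 1.5492517 × 10^8.
35–54: 11563²·(1 − 1412/11563)·85.93/1412 = 7.143145 × 10^6.
Sum = 1.6206832 × 10^8.
SE = √(1.6206832 × 10^8) = 12731.

12731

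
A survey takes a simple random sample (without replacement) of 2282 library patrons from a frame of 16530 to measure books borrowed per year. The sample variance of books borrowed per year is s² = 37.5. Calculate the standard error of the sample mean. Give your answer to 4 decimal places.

Under SRS without replacement, Var(ȳ) = (1 − f)·s²/n with f = n/N = 2282/16530 = 0.13805203.
Var(ȳ) = (1 − 0.13805203)·37.5/2282 = 0.86194797·0.016432954 = 0.014164351.
SE(ȳ) = √(0.014164351) = 0.1190.

0.1190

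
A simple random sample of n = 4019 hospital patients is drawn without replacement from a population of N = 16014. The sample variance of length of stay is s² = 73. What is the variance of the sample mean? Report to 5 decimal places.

Under SRS without replacement, Var(ȳ) = (1 − f)·s²/n with f = n/N = 4019/16014 = 0.25096790.
Var(ȳ) = (1 − 0.25096790)·73/4019 = 0.74903210·0.018163722 = 0.013605211.

0.01361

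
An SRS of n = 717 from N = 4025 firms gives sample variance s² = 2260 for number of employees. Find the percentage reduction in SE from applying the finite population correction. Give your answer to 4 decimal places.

f = n/N = 717/4025 = 0.17813665.
SE_no-fpc = √(s²/n) = 1.7753936; SE_fpc = √((1−f)s²/n) = 1.6095129.
Ratio = √(1−f) = 0.90656680. Reduction = 100·(1 − 0.90656680) = 9.3433%.

9.3433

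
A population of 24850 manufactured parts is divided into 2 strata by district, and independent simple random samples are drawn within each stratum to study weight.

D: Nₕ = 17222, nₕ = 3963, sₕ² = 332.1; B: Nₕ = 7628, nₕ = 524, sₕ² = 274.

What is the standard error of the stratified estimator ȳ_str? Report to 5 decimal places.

0.27726

Var(ȳ_str) = Σₕ Wₕ²(1 − fₕ)sₕ²/nₕ with Wₕ = Nₕ/N, N = 24850.
D: Wₕ = 0.69303823; term = 0.69303823²·(1 − 0.23011265)·332.1/3963 = 0.030987488.
B: Wₕ = 0.30696177; term = 0.30696177²·(1 − 0.06869428)·274/524 = 0.045885992.
Sum = 0.07687348.
SE = √(0.07687348) = 0.27726.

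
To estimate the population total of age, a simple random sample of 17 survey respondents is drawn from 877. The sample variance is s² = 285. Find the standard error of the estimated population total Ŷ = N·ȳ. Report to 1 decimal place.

Var(Ŷ) = N²·Var(ȳ) = N²·(1 − n/N)·s²/n.
f = 17/877 = 0.01938426; Var(ȳ) = 0.98061574·285/17 = 16.439734.
Var(Ŷ) = 877² · 16.439734 = 1.2644276 × 10^7.
SE(Ŷ) = √(1.2644276 × 10^7) = 3555.9.

3555.9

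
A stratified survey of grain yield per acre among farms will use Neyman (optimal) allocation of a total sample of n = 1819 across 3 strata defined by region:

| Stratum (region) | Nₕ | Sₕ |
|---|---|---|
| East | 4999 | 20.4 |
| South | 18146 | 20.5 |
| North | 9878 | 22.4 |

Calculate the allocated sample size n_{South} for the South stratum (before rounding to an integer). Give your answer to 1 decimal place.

973.3

Neyman allocation: nₕ = n·NₕSₕ / Σⱼ NⱼSⱼ.
Σ NⱼSⱼ = 4999·20.4 + 18146·20.5 + 9878·22.4 = 695239.8.
n_{South} = 1819·18146·20.5 / 695239.8 = 973.3.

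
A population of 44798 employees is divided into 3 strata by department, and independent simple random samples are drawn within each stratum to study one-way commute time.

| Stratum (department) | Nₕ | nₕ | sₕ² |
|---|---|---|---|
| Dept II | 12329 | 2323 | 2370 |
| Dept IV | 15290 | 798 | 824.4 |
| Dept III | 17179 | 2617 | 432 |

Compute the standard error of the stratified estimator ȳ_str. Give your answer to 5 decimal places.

Var(ȳ_str) = Σₕ Wₕ²(1 − fₕ)sₕ²/nₕ with Wₕ = Nₕ/N, N = 44798.
Dept II: Wₕ = 0.27521318; term = 0.27521318²·(1 − 0.18841755)·2370/2323 = 0.062714828.
Dept IV: Wₕ = 0.34130988; term = 0.34130988²·(1 − 0.05219097)·824.4/798 = 0.11406533.
Dept III: Wₕ = 0.38347694; term = 0.38347694²·(1 − 0.15233716)·432/2617 = 0.020576982.
Sum = 0.19735714.
SE = √(0.19735714) = 0.44425.

0.44425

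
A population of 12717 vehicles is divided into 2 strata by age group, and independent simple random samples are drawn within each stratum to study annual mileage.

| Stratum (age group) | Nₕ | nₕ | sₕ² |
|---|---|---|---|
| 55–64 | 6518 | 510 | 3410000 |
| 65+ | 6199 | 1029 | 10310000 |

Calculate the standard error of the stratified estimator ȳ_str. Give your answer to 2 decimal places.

60.04

Var(ȳ_str) = Σₕ Wₕ²(1 − fₕ)sₕ²/nₕ with Wₕ = Nₕ/N, N = 12717.
55–64: Wₕ = 0.51254227; term = 0.51254227²·(1 − 0.07824486)·3410000/510 = 1619.0458.
65+: Wₕ = 0.48745773; term = 0.48745773²·(1 − 0.16599452)·10310000/1029 = 1985.5742.
Sum = 3604.62.
SE = √(3604.62) = 60.04.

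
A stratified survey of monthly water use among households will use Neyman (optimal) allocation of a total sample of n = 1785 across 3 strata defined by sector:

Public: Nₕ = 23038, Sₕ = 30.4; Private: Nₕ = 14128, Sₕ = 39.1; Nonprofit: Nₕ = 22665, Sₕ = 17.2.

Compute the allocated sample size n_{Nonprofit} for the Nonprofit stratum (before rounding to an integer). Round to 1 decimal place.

423.6

Neyman allocation: nₕ = n·NₕSₕ / Σⱼ NⱼSⱼ.
Σ NⱼSⱼ = 23038·30.4 + 14128·39.1 + 22665·17.2 = 1.642598 × 10^6.
n_{Nonprofit} = 1785·22665·17.2 / (1.642598 × 10^6) = 423.6.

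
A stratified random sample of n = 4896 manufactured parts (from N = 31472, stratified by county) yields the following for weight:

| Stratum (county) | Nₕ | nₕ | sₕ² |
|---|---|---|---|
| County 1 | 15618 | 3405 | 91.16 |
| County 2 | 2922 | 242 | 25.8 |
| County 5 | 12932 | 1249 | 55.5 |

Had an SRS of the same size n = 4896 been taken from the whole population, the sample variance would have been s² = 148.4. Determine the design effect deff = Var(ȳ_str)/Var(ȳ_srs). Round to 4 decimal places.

Var(ȳ_str) = Σ Wₕ²(1−fₕ)sₕ²/nₕ with Wₕ = Nₕ/31472:
  County 1: (15618/31472)²·(1−3405/15618)·91.16/3405 = 0.005155684
  County 2: (2922/31472)²·(1−242/2922)·25.8/242 = 8.4288953 × 10^-4
  County 5: (12932/31472)²·(1−1249/12932)·55.5/1249 = 0.0067780057
  → Var(ȳ_str) = 0.012776579.
Var(ȳ_srs) = (1 − 4896/31472)·148.4/4896 = 0.025595155.
deff = 0.012776579 / 0.025595155 = 0.4992.

0.4992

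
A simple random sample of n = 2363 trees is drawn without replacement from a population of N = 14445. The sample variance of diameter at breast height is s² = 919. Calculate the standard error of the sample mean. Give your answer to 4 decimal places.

0.5703

Under SRS without replacement, Var(ȳ) = (1 − f)·s²/n with f = n/N = 2363/14445 = 0.16358602.
Var(ȳ) = (1 − 0.16358602)·919/2363 = 0.83641398·0.3889124 = 0.32529177.
SE(ȳ) = √(0.32529177) = 0.5703.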